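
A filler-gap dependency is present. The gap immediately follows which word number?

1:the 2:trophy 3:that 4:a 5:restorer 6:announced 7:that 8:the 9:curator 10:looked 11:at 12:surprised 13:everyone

11

The displaced element is "the trophy" (word 2).
It is linked across 1 clause boundary (that).
It functions as the object of the preposition "at" of "looked", so the gap sits immediately after word 11 ("at").
Base order: A restorer announced that the curator looked at the trophy.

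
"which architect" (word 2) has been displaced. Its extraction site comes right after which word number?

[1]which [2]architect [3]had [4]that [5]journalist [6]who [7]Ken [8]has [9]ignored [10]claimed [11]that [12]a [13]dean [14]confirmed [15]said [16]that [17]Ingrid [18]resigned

The displaced element is "which architect" (word 2).
It is linked across 2 clause boundaries (that → Ø).
It functions as the subject of "said", so the gap sits immediately after word 14 ("confirmed").
Base order: That journalist who Ken has ignored had claimed that a dean confirmed that which architect said that Ingrid resigned.

14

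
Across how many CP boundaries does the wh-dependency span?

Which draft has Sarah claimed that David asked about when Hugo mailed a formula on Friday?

"which draft" is extracted from the PP object of "asked".
Boundaries crossed, outermost first: [that] — 1 in total.

1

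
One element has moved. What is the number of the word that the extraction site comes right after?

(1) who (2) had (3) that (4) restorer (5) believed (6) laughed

The displaced element is "who" (word 1).
It is linked across 1 clause boundary (Ø).
It functions as the subject of "laughed", so the gap sits immediately after word 5 ("believed").
Base order: That restorer had believed that who laughed.

5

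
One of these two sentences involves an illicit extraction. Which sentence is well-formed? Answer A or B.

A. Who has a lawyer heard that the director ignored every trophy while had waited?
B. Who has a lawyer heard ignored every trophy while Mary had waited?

B

In A, the wh-phrase is extracted from inside an adjunct island (introduced by "while"), which blocks movement.
In B, the extraction path crosses only that-complement boundaries, which are transparent.
So B is grammatical.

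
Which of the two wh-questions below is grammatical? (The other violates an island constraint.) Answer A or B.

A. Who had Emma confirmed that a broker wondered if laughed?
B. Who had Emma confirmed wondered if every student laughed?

B

In A, the wh-phrase is extracted from inside a wh-island (introduced by "if"), which blocks movement.
In B, the extraction path crosses only that-complement boundaries, which are transparent.
So B is grammatical.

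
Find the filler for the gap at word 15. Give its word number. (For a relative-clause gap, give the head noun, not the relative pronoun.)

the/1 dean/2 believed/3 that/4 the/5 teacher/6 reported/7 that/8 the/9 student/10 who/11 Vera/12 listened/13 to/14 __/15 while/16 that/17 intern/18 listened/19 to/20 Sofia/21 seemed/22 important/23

10

The gap at 15 is the prepositional object of "listened", inside a relative clause.
The relative pronoun is "who" (word 11); it is bound by the head noun immediately before it.
Its filler is the head noun "student", at word 10.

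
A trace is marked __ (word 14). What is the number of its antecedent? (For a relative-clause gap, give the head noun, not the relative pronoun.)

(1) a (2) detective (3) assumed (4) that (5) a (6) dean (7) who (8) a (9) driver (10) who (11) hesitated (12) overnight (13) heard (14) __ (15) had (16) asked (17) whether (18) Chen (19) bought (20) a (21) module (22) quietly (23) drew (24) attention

6

The gap at 14 is the subject of "asked", inside a relative clause.
The relative pronoun is "who" (word 7); it is bound by the head noun immediately before it.
Its filler is the head noun "dean", at word 6.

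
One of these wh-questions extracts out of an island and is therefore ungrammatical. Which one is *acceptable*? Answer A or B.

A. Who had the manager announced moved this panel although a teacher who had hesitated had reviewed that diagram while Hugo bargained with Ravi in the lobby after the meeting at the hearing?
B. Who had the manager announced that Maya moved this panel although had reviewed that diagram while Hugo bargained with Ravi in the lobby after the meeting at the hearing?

In B, the wh-phrase is extracted from inside an adjunct island (introduced by "although"), which blocks movement.
In A, the extraction path crosses only that-complement boundaries, which are transparent.
So A is grammatical.

A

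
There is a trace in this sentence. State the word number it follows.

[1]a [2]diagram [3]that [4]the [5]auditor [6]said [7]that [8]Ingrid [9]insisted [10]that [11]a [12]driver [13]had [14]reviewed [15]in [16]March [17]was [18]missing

14

The displaced element is "a diagram" (word 2).
It is linked across 2 clause boundaries (that → that).
It functions as the direct object of "reviewed", so the gap sits immediately after word 14 ("reviewed").
Base order: The auditor said that Ingrid insisted that a driver had reviewed a diagram in March.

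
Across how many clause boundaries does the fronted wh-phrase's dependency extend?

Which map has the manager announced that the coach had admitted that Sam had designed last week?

2

"which map" is extracted from the object of "designed".
Boundaries crossed, outermost first: [that], [that] — 2 in total.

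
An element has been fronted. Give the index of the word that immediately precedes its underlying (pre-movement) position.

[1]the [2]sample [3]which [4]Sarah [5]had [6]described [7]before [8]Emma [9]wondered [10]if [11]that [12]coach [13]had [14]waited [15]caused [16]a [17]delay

The displaced element is "the sample" (word 2).
It functions as the direct object of "described", so the gap sits immediately after word 6 ("described").
Base order: Sarah had described the sample before Emma wondered if that coach had waited.

6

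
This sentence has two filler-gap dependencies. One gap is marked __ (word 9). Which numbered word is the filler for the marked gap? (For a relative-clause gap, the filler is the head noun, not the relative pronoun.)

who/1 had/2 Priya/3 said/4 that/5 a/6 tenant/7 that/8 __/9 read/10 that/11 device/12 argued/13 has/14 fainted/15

7

The marked gap is inside the relative clause, the subject of "read".
Its filler is the head noun "tenant" (via "that"), at word 7.
(The other dependency links word 1 to a gap after word 13.)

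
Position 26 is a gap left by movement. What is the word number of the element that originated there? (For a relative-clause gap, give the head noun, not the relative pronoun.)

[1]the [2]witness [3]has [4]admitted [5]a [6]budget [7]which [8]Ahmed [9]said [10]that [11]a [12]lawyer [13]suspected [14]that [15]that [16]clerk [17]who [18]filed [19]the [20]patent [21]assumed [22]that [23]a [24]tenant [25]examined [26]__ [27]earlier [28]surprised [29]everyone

6

The gap at 26 is the object of "examined", inside a relative clause.
The relative pronoun is "which" (word 7); it is bound by the head noun immediately before it.
Its filler is the head noun "budget", at word 6.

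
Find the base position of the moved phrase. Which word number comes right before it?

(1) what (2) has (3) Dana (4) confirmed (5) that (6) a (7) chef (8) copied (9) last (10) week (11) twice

The displaced element is "what" (word 1).
It is linked across 1 clause boundary (that).
It functions as the direct object of "copied", so the gap sits immediately after word 8 ("copied").
Base order: Dana has confirmed that a chef copied what last week twice.

8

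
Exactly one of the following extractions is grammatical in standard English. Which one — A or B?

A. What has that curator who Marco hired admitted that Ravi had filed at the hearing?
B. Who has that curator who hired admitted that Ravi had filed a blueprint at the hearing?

A

In B, the wh-phrase is extracted from inside a complex-NP island (relative clause) (introduced by "who"), which blocks movement.
In A, the extraction path crosses only that-complement boundaries, which are transparent.
So A is grammatical.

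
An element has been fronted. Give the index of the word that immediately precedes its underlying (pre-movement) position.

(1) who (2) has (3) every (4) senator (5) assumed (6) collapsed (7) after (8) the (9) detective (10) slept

The displaced element is "who" (word 1).
It is linked across 1 clause boundary (Ø).
It functions as the subject of "collapsed", so the gap sits immediately after word 5 ("assumed").
Base order: Every senator has assumed that who collapsed after the detective slept.

5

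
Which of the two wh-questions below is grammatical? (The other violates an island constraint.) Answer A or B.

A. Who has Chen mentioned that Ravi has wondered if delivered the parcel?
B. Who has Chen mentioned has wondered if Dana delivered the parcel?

In A, the wh-phrase is extracted from inside a wh-island (introduced by "if"), which blocks movement.
In B, the extraction path crosses only that-complement boundaries, which are transparent.
So B is grammatical.

B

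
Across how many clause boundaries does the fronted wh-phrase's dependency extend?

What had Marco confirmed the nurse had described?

"what" is extracted from the object of "described".
Boundaries crossed, outermost first: [Ø] — 1 in total.

1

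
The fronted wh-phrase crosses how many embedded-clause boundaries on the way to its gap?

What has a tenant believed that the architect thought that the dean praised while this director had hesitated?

2

"what" is extracted from the object of "praised".
Boundaries crossed, outermost first: [that], [that] — 2 in total.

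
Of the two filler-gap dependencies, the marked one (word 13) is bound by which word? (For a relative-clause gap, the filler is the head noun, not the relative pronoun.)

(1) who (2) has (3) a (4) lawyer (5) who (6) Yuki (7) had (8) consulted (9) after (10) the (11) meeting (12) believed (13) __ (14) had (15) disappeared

1

The marked gap is the subject of "disappeared".
Its filler is the fronted wh-phrase "who", at word 1.
(The other dependency links word 4 to a gap after word 8.)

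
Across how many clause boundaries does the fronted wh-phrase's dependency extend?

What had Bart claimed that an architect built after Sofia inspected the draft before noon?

"what" is extracted from the object of "built".
Boundaries crossed, outermost first: [that] — 1 in total.

1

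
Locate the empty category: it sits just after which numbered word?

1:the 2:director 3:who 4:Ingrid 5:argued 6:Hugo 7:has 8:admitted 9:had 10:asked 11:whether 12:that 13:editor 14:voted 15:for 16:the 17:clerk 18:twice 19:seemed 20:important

The displaced element is "the director" (word 2).
It is linked across 2 clause boundaries (Ø → Ø).
It functions as the subject of "asked", so the gap sits immediately after word 8 ("admitted").
Base order: Ingrid argued Hugo has admitted the director had asked whether that editor voted for the clerk twice.

8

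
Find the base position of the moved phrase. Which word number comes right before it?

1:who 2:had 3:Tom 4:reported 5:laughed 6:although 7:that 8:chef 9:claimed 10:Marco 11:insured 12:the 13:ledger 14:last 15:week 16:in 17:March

4

The displaced element is "who" (word 1).
It is linked across 1 clause boundary (Ø).
It functions as the subject of "laughed", so the gap sits immediately after word 4 ("reported").
Base order: Tom had reported who laughed although that chef claimed Marco insured the ledger last week in March.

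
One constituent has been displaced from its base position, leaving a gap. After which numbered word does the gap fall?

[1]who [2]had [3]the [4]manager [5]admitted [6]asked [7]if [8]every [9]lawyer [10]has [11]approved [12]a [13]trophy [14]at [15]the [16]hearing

The displaced element is "who" (word 1).
It is linked across 1 clause boundary (Ø).
It functions as the subject of "asked", so the gap sits immediately after word 5 ("admitted").
Base order: The manager had admitted that who asked if every lawyer has approved a trophy at the hearing.

5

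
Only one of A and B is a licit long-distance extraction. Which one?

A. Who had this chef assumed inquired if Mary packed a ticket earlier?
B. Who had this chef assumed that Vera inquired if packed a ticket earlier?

A

In B, the wh-phrase is extracted from inside a wh-island (introduced by "if"), which blocks movement.
In A, the extraction path crosses only that-complement boundaries, which are transparent.
So A is grammatical.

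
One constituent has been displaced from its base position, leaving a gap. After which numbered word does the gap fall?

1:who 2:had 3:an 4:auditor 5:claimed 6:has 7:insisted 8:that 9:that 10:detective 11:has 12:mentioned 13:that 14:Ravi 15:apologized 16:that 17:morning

5

The displaced element is "who" (word 1).
It is linked across 1 clause boundary (Ø).
It functions as the subject of "insisted", so the gap sits immediately after word 5 ("claimed").
Base order: An auditor had claimed that who has insisted that that detective has mentioned that Ravi apologized that morning.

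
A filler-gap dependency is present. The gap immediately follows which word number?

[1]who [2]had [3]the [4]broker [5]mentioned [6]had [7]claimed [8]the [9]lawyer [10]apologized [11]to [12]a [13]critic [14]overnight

5

The displaced element is "who" (word 1).
It is linked across 1 clause boundary (Ø).
It functions as the subject of "claimed", so the gap sits immediately after word 5 ("mentioned").
Base order: The broker had mentioned that who had claimed the lawyer apologized to a critic overnight.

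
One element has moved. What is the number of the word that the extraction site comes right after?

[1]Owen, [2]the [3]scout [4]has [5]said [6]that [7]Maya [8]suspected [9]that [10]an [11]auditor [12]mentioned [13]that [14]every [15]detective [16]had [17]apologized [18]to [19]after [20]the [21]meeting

18

The displaced element is "Owen" (word 1).
It is linked across 3 clause boundaries (that → that → that).
It functions as the object of the preposition "to" of "apologized", so the gap sits immediately after word 18 ("to").
Base order: The scout has said that Maya suspected that an auditor mentioned that every detective had apologized to Owen after the meeting.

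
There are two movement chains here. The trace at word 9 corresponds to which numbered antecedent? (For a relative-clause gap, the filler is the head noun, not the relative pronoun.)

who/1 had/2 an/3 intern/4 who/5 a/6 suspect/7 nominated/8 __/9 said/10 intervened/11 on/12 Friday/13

4

The marked gap is inside the relative clause, the direct object of "nominated".
Its filler is the head noun "intern" (via "who"), at word 4.
(The other dependency links word 1 to a gap after word 10.)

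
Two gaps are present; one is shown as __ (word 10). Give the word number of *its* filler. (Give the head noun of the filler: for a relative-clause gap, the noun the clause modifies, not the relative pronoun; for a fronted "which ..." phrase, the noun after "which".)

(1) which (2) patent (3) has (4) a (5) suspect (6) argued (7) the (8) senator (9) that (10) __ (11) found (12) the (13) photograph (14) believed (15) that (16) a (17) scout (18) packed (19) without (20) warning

The marked gap is inside the relative clause, the subject of "found".
Its filler is the head noun "senator" (via "that"), at word 8.
(The other dependency links word 2 to a gap after word 18.)

8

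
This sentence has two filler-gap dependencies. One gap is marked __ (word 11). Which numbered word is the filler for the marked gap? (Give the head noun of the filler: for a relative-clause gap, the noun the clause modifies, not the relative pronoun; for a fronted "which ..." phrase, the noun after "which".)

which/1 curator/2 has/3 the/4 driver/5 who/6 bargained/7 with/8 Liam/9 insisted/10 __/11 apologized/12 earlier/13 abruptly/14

The marked gap is the subject of "apologized".
Its filler is the fronted wh-phrase "which curator", at word 2.
(The other dependency links word 5 to a gap after word 6.)

2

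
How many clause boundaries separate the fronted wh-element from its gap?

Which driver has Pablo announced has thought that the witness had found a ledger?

"which driver" is extracted from the subject of "thought".
Boundaries crossed, outermost first: [Ø] — 1 in total.

1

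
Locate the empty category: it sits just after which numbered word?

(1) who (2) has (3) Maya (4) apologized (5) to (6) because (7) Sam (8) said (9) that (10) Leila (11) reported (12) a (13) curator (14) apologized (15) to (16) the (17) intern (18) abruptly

5

The displaced element is "who" (word 1).
It functions as the object of the preposition "to" of "apologized", so the gap sits immediately after word 5 ("to").
Base order: Maya has apologized to who because Sam said that Leila reported a curator apologized to the intern abruptly.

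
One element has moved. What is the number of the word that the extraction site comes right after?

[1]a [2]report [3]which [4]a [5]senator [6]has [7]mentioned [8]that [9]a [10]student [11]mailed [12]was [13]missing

11

The displaced element is "a report" (word 2).
It is linked across 1 clause boundary (that).
It functions as the direct object of "mailed", so the gap sits immediately after word 11 ("mailed").
Base order: A senator has mentioned that a student mailed a report.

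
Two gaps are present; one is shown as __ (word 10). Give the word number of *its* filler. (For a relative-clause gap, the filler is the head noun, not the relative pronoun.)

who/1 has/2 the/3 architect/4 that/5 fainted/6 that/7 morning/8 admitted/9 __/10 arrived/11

1

The marked gap is the subject of "arrived".
Its filler is the fronted wh-phrase "who", at word 1.
(The other dependency links word 4 to a gap after word 5.)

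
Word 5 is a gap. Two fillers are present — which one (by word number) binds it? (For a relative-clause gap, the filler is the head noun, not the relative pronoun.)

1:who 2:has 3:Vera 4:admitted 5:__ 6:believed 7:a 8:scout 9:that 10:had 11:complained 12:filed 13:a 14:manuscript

1

The marked gap is the subject of "believed".
Its filler is the fronted wh-phrase "who", at word 1.
(The other dependency links word 8 to a gap after word 9.)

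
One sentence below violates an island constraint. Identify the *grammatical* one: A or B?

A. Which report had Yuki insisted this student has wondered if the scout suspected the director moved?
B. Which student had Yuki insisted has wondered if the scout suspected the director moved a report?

In A, the wh-phrase is extracted from inside a wh-island (introduced by "if"), which blocks movement.
In B, the extraction path crosses only that-complement boundaries, which are transparent.
So B is grammatical.

B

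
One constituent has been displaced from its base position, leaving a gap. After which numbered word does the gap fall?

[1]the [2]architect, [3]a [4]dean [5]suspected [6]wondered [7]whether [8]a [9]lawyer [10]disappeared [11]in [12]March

The displaced element is "the architect" (word 2).
It is linked across 1 clause boundary (Ø).
It functions as the subject of "wondered", so the gap sits immediately after word 5 ("suspected").
Base order: A dean suspected that the architect wondered whether a lawyer disappeared in March.

5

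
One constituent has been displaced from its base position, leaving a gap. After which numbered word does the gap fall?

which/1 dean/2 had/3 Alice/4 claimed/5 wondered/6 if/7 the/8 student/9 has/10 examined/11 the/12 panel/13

5

The displaced element is "which dean" (word 2).
It is linked across 1 clause boundary (Ø).
It functions as the subject of "wondered", so the gap sits immediately after word 5 ("claimed").
Base order: Alice had claimed that which dean wondered if the student has examined the panel.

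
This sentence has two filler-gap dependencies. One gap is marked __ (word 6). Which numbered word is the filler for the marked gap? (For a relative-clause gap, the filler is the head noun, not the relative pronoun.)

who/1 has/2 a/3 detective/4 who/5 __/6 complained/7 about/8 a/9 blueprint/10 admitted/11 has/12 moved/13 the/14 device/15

4

The marked gap is inside the relative clause, the subject of "complained".
Its filler is the head noun "detective" (via "who"), at word 4.
(The other dependency links word 1 to a gap after word 11.)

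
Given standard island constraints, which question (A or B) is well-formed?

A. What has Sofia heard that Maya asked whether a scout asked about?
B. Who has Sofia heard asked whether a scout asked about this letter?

In A, the wh-phrase is extracted from inside a wh-island (introduced by "whether"), which blocks movement.
In B, the extraction path crosses only that-complement boundaries, which are transparent.
So B is grammatical.

B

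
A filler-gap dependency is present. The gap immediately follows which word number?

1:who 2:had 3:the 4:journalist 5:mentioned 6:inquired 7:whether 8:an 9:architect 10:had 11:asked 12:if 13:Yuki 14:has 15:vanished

5

The displaced element is "who" (word 1).
It is linked across 1 clause boundary (Ø).
It functions as the subject of "inquired", so the gap sits immediately after word 5 ("mentioned").
Base order: The journalist had mentioned that who inquired whether an architect had asked if Yuki has vanished.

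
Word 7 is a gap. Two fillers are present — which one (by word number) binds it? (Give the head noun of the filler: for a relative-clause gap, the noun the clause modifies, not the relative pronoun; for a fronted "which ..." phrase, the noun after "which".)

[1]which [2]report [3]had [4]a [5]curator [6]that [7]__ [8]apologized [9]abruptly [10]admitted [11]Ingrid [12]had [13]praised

The marked gap is inside the relative clause, the subject of "apologized".
Its filler is the head noun "curator" (via "that"), at word 5.
(The other dependency links word 2 to a gap after word 13.)

5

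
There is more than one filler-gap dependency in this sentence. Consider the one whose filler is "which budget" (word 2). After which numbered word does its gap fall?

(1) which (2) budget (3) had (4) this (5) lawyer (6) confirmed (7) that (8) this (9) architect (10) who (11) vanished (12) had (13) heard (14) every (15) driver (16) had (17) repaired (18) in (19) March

17

The displaced element is "which budget" (word 2).
It is linked across 2 clause boundaries (that → Ø).
It functions as the direct object of "repaired", so the gap sits immediately after word 17 ("repaired").
Base order: This lawyer had confirmed that this architect who vanished had heard every driver had repaired which budget in March.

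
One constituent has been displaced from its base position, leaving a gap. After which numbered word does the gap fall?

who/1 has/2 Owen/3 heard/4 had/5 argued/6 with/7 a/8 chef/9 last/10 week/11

4

The displaced element is "who" (word 1).
It is linked across 1 clause boundary (Ø).
It functions as the subject of "argued", so the gap sits immediately after word 4 ("heard").
Base order: Owen has heard who had argued with a chef last week.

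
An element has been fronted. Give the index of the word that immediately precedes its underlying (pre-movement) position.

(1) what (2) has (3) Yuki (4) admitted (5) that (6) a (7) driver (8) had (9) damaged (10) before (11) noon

The displaced element is "what" (word 1).
It is linked across 1 clause boundary (that).
It functions as the direct object of "damaged", so the gap sits immediately after word 9 ("damaged").
Base order: Yuki has admitted that a driver had damaged what before noon.

9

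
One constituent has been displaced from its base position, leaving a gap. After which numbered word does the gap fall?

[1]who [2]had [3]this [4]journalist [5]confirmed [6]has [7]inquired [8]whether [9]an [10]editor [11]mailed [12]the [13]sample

5

The displaced element is "who" (word 1).
It is linked across 1 clause boundary (Ø).
It functions as the subject of "inquired", so the gap sits immediately after word 5 ("confirmed").
Base order: This journalist had confirmed that who has inquired whether an editor mailed the sample.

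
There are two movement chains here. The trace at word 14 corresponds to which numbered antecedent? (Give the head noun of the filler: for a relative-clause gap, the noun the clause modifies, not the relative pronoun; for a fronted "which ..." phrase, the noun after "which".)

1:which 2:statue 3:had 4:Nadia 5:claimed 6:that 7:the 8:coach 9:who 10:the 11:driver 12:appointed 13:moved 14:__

The marked gap is the direct object of "moved".
Its filler is the fronted wh-phrase "which statue", at word 2.
(The other dependency links word 8 to a gap after word 12.)

2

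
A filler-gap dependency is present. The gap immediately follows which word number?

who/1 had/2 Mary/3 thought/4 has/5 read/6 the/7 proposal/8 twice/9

The displaced element is "who" (word 1).
It is linked across 1 clause boundary (Ø).
It functions as the subject of "read", so the gap sits immediately after word 4 ("thought").
Base order: Mary had thought that who has read the proposal twice.

4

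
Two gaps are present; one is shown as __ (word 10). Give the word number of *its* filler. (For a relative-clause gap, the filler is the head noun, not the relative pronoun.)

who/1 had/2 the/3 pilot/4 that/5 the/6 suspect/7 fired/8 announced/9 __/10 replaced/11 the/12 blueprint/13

1

The marked gap is the subject of "replaced".
Its filler is the fronted wh-phrase "who", at word 1.
(The other dependency links word 4 to a gap after word 8.)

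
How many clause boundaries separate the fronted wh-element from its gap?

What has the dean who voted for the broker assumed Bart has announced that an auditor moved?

"what" is extracted from the object of "moved".
Boundaries crossed, outermost first: [Ø], [that] — 2 in total.

2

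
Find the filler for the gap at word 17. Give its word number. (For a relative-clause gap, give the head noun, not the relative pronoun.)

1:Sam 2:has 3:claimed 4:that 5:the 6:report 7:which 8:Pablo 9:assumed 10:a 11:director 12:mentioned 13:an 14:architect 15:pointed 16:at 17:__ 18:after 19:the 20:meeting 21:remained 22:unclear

6

The gap at 17 is the prepositional object of "pointed", inside a relative clause.
The relative pronoun is "which" (word 7); it is bound by the head noun immediately before it.
Its filler is the head noun "report", at word 6.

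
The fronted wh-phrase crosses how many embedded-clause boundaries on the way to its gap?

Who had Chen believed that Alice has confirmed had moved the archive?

2

"who" is extracted from the subject of "moved".
Boundaries crossed, outermost first: [that], [Ø] — 2 in total.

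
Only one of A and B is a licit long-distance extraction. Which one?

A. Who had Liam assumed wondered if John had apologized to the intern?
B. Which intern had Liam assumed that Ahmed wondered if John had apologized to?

In B, the wh-phrase is extracted from inside a wh-island (introduced by "if"), which blocks movement.
In A, the extraction path crosses only that-complement boundaries, which are transparent.
So A is grammatical.

A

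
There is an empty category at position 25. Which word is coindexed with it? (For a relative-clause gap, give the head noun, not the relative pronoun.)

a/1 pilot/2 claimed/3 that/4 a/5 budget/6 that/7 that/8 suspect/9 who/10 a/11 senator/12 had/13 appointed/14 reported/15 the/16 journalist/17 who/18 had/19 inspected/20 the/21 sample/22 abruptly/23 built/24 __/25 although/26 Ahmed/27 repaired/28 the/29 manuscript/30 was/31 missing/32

6

The gap at 25 is the object of "built", inside a relative clause.
The relative pronoun is "that" (word 7); it is bound by the head noun immediately before it.
Its filler is the head noun "budget", at word 6.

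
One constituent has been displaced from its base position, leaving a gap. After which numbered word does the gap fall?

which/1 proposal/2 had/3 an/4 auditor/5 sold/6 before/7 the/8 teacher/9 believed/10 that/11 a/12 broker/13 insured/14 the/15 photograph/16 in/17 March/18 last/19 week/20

The displaced element is "which proposal" (word 2).
It functions as the direct object of "sold", so the gap sits immediately after word 6 ("sold").
Base order: An auditor had sold which proposal before the teacher believed that a broker insured the photograph in March last week.

6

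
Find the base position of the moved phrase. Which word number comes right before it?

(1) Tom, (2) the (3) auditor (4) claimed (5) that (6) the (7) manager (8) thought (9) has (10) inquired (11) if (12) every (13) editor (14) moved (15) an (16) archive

The displaced element is "Tom" (word 1).
It is linked across 2 clause boundaries (that → Ø).
It functions as the subject of "inquired", so the gap sits immediately after word 8 ("thought").
Base order: The auditor claimed that the manager thought Tom has inquired if every editor moved an archive.

8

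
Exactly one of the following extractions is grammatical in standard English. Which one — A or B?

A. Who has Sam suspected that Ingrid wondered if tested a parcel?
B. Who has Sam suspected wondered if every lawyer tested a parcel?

B

In A, the wh-phrase is extracted from inside a wh-island (introduced by "if"), which blocks movement.
In B, the extraction path crosses only that-complement boundaries, which are transparent.
So B is grammatical.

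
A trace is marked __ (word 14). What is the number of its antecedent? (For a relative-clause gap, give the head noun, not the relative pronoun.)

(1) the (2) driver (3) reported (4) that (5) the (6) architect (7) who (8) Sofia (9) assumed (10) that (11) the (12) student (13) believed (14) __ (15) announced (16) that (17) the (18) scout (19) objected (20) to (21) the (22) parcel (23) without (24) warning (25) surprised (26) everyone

6

The gap at 14 is the subject of "announced", inside a relative clause.
The relative pronoun is "who" (word 7); it is bound by the head noun immediately before it.
Its filler is the head noun "architect", at word 6.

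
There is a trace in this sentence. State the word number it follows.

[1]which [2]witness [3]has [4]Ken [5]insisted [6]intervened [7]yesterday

The displaced element is "which witness" (word 2).
It is linked across 1 clause boundary (Ø).
It functions as the subject of "intervened", so the gap sits immediately after word 5 ("insisted").
Base order: Ken has insisted that which witness intervened yesterday.

5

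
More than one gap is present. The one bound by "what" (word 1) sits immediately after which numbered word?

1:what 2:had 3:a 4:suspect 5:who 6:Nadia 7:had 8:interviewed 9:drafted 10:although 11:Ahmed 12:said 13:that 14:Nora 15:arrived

9

The displaced element is "what" (word 1).
It functions as the direct object of "drafted", so the gap sits immediately after word 9 ("drafted").
Base order: A suspect who Nadia had interviewed had drafted what although Ahmed said that Nora arrived.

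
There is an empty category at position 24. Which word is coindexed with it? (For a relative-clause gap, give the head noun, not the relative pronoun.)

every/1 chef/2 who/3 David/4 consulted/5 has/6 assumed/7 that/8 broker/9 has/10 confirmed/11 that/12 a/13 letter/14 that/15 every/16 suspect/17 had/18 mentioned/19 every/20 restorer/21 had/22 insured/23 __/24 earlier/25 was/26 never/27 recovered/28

The gap at 24 is the object of "insured", inside a relative clause.
The relative pronoun is "that" (word 15); it is bound by the head noun immediately before it.
Its filler is the head noun "letter", at word 14.

14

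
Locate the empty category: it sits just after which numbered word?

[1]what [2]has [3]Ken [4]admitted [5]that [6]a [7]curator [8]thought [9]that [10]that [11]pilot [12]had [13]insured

13

The displaced element is "what" (word 1).
It is linked across 2 clause boundaries (that → that).
It functions as the direct object of "insured", so the gap sits immediately after word 13 ("insured").
Base order: Ken has admitted that a curator thought that that pilot had insured what.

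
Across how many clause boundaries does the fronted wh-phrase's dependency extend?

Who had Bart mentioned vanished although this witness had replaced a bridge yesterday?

1

"who" is extracted from the subject of "vanished".
Boundaries crossed, outermost first: [Ø] — 1 in total.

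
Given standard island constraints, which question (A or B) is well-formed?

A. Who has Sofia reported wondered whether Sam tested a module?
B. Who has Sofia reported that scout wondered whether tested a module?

In B, the wh-phrase is extracted from inside a wh-island (introduced by "whether"), which blocks movement.
In A, the extraction path crosses only that-complement boundaries, which are transparent.
So A is grammatical.

A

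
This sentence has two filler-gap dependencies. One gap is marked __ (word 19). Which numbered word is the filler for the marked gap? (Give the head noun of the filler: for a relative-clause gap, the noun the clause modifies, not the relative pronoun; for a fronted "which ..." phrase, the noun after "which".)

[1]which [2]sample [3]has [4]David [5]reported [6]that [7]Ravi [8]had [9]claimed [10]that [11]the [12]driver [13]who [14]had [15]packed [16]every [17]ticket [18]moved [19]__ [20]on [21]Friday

The marked gap is the direct object of "moved".
Its filler is the fronted wh-phrase "which sample", at word 2.
(The other dependency links word 12 to a gap after word 13.)

2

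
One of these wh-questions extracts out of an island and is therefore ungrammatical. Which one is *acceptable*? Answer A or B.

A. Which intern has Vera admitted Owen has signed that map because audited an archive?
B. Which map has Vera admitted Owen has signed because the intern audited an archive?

B

In A, the wh-phrase is extracted from inside an adjunct island (introduced by "because"), which blocks movement.
In B, the extraction path crosses only that-complement boundaries, which are transparent.
So B is grammatical.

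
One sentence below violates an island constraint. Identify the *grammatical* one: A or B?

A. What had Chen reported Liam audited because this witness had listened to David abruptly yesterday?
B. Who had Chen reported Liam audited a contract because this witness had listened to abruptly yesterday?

In B, the wh-phrase is extracted from inside an adjunct island (introduced by "because"), which blocks movement.
In A, the extraction path crosses only that-complement boundaries, which are transparent.
So A is grammatical.

A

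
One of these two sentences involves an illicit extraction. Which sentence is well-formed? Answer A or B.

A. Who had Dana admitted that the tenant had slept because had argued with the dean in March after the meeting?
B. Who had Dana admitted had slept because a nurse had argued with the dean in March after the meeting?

In A, the wh-phrase is extracted from inside an adjunct island (introduced by "because"), which blocks movement.
In B, the extraction path crosses only that-complement boundaries, which are transparent.
So B is grammatical.

B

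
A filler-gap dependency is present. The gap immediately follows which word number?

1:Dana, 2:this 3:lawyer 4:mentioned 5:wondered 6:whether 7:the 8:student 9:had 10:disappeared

4

The displaced element is "Dana" (word 1).
It is linked across 1 clause boundary (Ø).
It functions as the subject of "wondered", so the gap sits immediately after word 4 ("mentioned").
Base order: This lawyer mentioned that Dana wondered whether the student had disappeared.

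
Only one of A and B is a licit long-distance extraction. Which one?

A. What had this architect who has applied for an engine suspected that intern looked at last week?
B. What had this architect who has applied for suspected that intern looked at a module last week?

A

In B, the wh-phrase is extracted from inside a complex-NP island (relative clause) (introduced by "who"), which blocks movement.
In A, the extraction path crosses only that-complement boundaries, which are transparent.
So A is grammatical.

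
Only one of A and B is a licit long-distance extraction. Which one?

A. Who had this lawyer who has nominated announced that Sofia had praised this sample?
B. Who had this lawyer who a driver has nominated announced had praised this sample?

B

In A, the wh-phrase is extracted from inside a complex-NP island (relative clause) (introduced by "who"), which blocks movement.
In B, the extraction path crosses only that-complement boundaries, which are transparent.
So B is grammatical.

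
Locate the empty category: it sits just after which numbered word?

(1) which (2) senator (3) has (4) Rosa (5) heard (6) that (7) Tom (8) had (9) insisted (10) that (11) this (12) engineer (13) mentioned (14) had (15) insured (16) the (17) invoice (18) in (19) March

The displaced element is "which senator" (word 2).
It is linked across 3 clause boundaries (that → that → Ø).
It functions as the subject of "insured", so the gap sits immediately after word 13 ("mentioned").
Base order: Rosa has heard that Tom had insisted that this engineer mentioned that which senator had insured the invoice in March.

13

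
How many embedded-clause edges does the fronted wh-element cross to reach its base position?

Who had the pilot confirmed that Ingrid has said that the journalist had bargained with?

2

"who" is extracted from the PP object of "bargained".
Boundaries crossed, outermost first: [that], [that] — 2 in total.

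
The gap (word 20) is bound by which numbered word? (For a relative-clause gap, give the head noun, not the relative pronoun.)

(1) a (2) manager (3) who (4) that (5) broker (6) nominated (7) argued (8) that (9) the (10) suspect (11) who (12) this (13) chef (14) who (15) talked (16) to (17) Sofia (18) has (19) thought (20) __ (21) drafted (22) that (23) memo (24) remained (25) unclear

The gap at 20 is the subject of "drafted", inside a relative clause.
The relative pronoun is "who" (word 11); it is bound by the head noun immediately before it.
Its filler is the head noun "suspect", at word 10.

10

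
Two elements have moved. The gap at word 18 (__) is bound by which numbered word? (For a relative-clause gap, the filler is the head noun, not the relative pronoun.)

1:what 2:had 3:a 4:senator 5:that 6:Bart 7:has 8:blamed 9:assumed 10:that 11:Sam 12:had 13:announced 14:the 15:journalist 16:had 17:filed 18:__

The marked gap is the direct object of "filed".
Its filler is the fronted wh-phrase "what", at word 1.
(The other dependency links word 4 to a gap after word 8.)

1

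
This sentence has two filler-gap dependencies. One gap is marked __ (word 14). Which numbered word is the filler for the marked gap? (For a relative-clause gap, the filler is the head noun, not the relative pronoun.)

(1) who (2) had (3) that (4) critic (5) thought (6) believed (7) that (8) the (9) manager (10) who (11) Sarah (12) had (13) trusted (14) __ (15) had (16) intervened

9

The marked gap is inside the relative clause, the direct object of "trusted".
Its filler is the head noun "manager" (via "who"), at word 9.
(The other dependency links word 1 to a gap after word 5.)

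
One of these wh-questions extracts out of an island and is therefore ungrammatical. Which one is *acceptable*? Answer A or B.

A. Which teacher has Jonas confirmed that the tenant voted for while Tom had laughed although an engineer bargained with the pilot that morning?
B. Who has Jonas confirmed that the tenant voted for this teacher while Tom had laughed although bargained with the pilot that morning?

A

In B, the wh-phrase is extracted from inside an adjunct island (introduced by "while"), which blocks movement.
In A, the extraction path crosses only that-complement boundaries, which are transparent.
So A is grammatical.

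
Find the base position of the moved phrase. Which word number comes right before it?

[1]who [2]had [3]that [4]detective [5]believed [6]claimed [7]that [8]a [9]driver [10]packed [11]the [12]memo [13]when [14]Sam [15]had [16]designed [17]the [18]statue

The displaced element is "who" (word 1).
It is linked across 1 clause boundary (Ø).
It functions as the subject of "claimed", so the gap sits immediately after word 5 ("believed").
Base order: That detective had believed that who claimed that a driver packed the memo when Sam had designed the statue.

5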